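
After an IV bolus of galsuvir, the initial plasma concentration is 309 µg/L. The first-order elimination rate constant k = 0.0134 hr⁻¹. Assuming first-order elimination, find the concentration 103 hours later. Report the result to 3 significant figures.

77.7 µg/L

C(t) = C₀ e^(−kt) = 309 × e^(−0.01340 × 103) = 309 × e^(−1.380) = 309 × 0.2515 ≈ 77.7 µg/L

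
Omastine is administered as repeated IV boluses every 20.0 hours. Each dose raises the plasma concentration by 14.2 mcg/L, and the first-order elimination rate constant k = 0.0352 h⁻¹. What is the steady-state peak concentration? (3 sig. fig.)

28.1 mcg/L

Fraction remaining after one interval: e^(−kτ) = e^(−0.03520 × 20.0) = 0.4946
R = 1 / (1 − 0.4946) = 1.979
Css,max = 14.2 × 1.979 ≈ 28.1 mcg/L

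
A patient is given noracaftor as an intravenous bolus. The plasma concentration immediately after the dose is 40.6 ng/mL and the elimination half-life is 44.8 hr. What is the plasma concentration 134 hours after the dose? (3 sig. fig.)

5.11 ng/mL

k = ln 2 / 44.8 = 0.01547 hr⁻¹
134 hr is 2.991 half-lives, so C = 40.6 × (1/2)^2.991 = 40.6 × 0.1258 ≈ 5.11 ng/mL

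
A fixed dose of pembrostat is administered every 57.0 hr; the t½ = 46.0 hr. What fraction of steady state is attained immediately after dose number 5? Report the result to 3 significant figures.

0.986

k = ln 2 / 46.0 = 0.01507 hr⁻¹
f_n = 1 − e^(−nkτ) = 1 − e^(−5 × 0.01507 × 57.0) = 1 − e^(−4.294) = 1 − 0.01364 ≈ 0.986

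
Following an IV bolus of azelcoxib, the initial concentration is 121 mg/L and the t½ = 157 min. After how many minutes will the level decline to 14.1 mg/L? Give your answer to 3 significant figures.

k = ln 2 / 157 = 0.004415 min⁻¹
C(t) = C₀ e^(−kt)  ⇒  t = ln(C₀/C) / k
t = ln(121/14.1) / 0.004415 = 2.150 / 0.004415 ≈ 487 minutes

487 minutes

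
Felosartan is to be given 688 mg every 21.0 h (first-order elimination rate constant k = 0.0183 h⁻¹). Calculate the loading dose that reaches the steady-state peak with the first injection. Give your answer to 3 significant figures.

Accumulation ratio R = 1 / (1 − e^(−kτ)) = 1 / (1 − e^(−0.01830×21.0)) = 1 / (1 − 0.6809) = 3.134
Loading dose = maintenance dose × R = 688 × 3.134 ≈ 2160 mg

2160 mg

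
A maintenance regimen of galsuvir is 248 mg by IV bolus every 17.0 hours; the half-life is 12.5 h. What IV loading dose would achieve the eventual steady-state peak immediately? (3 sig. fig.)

k = ln 2 / 12.5 = 0.05545 h⁻¹
Accumulation ratio R = 1 / (1 − e^(−kτ)) = 1 / (1 − e^(−0.05545×17.0)) = 1 / (1 − 0.3896) = 1.638
Loading dose = maintenance dose × R = 248 × 1.638 ≈ 406 mg

406 mg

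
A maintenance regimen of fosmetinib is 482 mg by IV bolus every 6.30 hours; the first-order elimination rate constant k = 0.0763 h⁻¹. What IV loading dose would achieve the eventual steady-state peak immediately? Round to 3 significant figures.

Accumulation ratio R = 1 / (1 − e^(−kτ)) = 1 / (1 − e^(−0.07630×6.30)) = 1 / (1 − 0.6184) = 2.620
Loading dose = maintenance dose × R = 482 × 2.620 ≈ 1260 mg

1260 mg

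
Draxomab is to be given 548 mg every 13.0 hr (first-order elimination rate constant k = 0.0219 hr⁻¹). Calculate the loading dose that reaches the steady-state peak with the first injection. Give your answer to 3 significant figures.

Accumulation ratio R = 1 / (1 − e^(−kτ)) = 1 / (1 − e^(−0.02190×13.0)) = 1 / (1 − 0.7522) = 4.036
Loading dose = maintenance dose × R = 548 × 4.036 ≈ 2210 mg

2210 mg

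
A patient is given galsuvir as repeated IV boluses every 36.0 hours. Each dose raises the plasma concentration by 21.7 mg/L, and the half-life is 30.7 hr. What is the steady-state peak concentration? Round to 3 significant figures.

39.0 mg/L

k = ln 2 / 30.7 = 0.02258 hr⁻¹
Fraction remaining after one interval: e^(−kτ) = e^(−0.02258 × 36.0) = 0.4436
R = 1 / (1 − 0.4436) = 1.797
Css,max = 21.7 × 1.797 ≈ 39.0 mg/L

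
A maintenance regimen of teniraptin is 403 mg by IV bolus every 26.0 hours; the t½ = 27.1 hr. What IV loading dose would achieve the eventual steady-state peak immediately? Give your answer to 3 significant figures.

k = ln 2 / 27.1 = 0.02558 hr⁻¹
Accumulation ratio R = 1 / (1 − e^(−kτ)) = 1 / (1 − e^(−0.02558×26.0)) = 1 / (1 − 0.5143) = 2.059
Loading dose = maintenance dose × R = 403 × 2.059 ≈ 830 mg

830 mg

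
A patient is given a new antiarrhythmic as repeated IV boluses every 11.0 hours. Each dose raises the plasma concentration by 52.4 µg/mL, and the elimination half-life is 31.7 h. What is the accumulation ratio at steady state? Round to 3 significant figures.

4.68

k = ln 2 / 31.7 = 0.02187 h⁻¹
Fraction remaining after one interval: e^(−kτ) = e^(−0.02187 × 11.0) = 0.7862
R = 1 / (1 − 0.7862) = 1 / 0.2138 ≈ 4.68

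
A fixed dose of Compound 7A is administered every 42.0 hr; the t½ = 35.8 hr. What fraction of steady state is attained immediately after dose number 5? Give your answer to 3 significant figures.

0.983

k = ln 2 / 35.8 = 0.01936 hr⁻¹
f_n = 1 − e^(−nkτ) = 1 − e^(−5 × 0.01936 × 42.0) = 1 − e^(−4.066) = 1 − 0.01715 ≈ 0.983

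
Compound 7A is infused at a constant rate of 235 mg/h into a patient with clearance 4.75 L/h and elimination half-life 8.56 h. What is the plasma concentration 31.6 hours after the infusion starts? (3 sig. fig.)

45.6 µg/mL

Css = rate / CL = 235 / 4.75 = 49.47 µg/mL
k = ln 2 / 8.56 = 0.08098 h⁻¹
C(t) = Css (1 − e^(−kt)) = 49.47 × (1 − e^(−2.559)) = 49.47 × 0.9226 ≈ 45.6 µg/mL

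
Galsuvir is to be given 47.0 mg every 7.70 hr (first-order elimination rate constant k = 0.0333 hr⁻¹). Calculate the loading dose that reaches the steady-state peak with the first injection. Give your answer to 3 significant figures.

Accumulation ratio R = 1 / (1 − e^(−kτ)) = 1 / (1 − e^(−0.03330×7.70)) = 1 / (1 − 0.7738) = 4.421
Loading dose = maintenance dose × R = 47.0 × 4.421 ≈ 208 mg

208 mg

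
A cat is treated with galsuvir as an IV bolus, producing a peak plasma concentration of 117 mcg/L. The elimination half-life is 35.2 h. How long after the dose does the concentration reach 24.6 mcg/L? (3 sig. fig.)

k = ln 2 / 35.2 = 0.01969 h⁻¹
C(t) = C₀ e^(−kt)  ⇒  t = ln(C₀/C) / k
t = ln(117/24.6) / 0.01969 = 1.559 / 0.01969 ≈ 79.2 hours

79.2 hours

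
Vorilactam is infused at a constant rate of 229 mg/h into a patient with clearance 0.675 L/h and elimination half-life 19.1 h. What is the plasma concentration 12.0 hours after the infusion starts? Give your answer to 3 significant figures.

Css = rate / CL = 229 / 0.675 = 339.3 mg/L
k = ln 2 / 19.1 = 0.03629 h⁻¹
C(t) = Css (1 − e^(−kt)) = 339.3 × (1 − e^(−0.4355)) = 339.3 × 0.3530 ≈ 120 mg/L

120 mg/L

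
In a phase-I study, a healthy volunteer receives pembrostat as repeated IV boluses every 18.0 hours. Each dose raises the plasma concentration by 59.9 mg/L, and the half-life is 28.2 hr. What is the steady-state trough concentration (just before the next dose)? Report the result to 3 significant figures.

k = ln 2 / 28.2 = 0.02458 hr⁻¹
Fraction remaining after one interval: e^(−kτ) = e^(−0.02458 × 18.0) = 0.6425
R = 1 / (1 − 0.6425) = 2.797
Css,max = 59.9 × 2.797 = 167.5 mg/L
Css,min = Css,max × e^(−kτ) = 167.5 × 0.6425 ≈ 108 mg/L

108 mg/L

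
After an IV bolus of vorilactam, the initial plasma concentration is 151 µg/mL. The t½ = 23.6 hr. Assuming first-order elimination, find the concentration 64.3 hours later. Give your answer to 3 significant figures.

22.8 µg/mL

k = ln 2 / 23.6 = 0.02937 hr⁻¹
64.3 hr is 2.725 half-lives, so C = 151 × (1/2)^2.725 = 151 × 0.1513 ≈ 22.8 µg/mL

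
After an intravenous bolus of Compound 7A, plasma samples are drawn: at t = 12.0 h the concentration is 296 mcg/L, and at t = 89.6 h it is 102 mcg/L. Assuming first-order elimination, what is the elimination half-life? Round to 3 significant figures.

k = ln(C₁/C₂) / (t₂ − t₁) = ln(296/102) / (89.6 − 12.0)
  = 1.065 / 77.60 = 0.01373 h⁻¹
t½ = ln 2 / k = ln 2 / 0.01373 ≈ 50.5 hours

50.5 hours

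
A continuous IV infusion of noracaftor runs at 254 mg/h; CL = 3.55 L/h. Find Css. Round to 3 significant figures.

Css = infusion rate / CL = 254 / 3.55 ≈ 71.5 mg/L

71.5 mg/L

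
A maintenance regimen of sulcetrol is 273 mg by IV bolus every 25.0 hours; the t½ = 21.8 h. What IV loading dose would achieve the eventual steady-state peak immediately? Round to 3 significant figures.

498 mg

k = ln 2 / 21.8 = 0.03180 h⁻¹
Accumulation ratio R = 1 / (1 − e^(−kτ)) = 1 / (1 − e^(−0.03180×25.0)) = 1 / (1 − 0.4516) = 1.824
Loading dose = maintenance dose × R = 273 × 1.824 ≈ 498 mg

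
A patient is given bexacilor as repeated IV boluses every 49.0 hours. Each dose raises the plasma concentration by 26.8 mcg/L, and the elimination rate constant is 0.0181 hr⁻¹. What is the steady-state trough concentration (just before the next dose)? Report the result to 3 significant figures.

Fraction remaining after one interval: e^(−kτ) = e^(−0.01810 × 49.0) = 0.4119
R = 1 / (1 − 0.4119) = 1.700
Css,max = 26.8 × 1.700 = 45.57 mcg/L
Css,min = Css,max × e^(−kτ) = 45.57 × 0.4119 ≈ 18.8 mcg/L

18.8 mcg/L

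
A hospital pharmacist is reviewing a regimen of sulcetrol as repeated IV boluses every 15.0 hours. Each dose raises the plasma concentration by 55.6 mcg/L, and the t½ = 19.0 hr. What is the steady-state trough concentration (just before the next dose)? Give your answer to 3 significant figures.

k = ln 2 / 19.0 = 0.03648 hr⁻¹
Fraction remaining after one interval: e^(−kτ) = e^(−0.03648 × 15.0) = 0.5786
R = 1 / (1 − 0.5786) = 2.373
Css,max = 55.6 × 2.373 = 131.9 mcg/L
Css,min = Css,max × e^(−kτ) = 131.9 × 0.5786 ≈ 76.3 mcg/L

76.3 mcg/L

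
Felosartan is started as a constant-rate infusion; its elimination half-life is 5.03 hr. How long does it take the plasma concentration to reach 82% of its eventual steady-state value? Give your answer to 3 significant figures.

12.4 hours

k = ln 2 / 5.03 = 0.1378 hr⁻¹
f = 1 − e^(−kt)  ⇒  t = −ln(1 − f) / k
t = −ln(1 − 0.82) / 0.1378 = 1.715 / 0.1378 ≈ 12.4 hours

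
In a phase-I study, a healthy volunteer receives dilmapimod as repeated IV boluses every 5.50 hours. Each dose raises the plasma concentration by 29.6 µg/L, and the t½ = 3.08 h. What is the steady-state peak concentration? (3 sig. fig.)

41.7 µg/L

k = ln 2 / 3.08 = 0.2250 h⁻¹
Fraction remaining after one interval: e^(−kτ) = e^(−0.2250 × 5.50) = 0.2900
R = 1 / (1 − 0.2900) = 1.409
Css,max = 29.6 × 1.409 ≈ 41.7 µg/L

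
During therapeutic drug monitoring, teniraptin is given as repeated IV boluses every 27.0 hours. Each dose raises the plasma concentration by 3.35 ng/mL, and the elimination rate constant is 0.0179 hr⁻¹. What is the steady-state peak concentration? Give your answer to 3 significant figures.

Fraction remaining after one interval: e^(−kτ) = e^(−0.01790 × 27.0) = 0.6167
R = 1 / (1 − 0.6167) = 2.609
Css,max = 3.35 × 2.609 ≈ 8.74 ng/mL

8.74 ng/mL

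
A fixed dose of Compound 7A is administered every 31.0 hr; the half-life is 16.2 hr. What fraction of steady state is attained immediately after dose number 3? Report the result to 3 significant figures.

0.981

k = ln 2 / 16.2 = 0.04279 hr⁻¹
f_n = 1 − e^(−nkτ) = 1 − e^(−3 × 0.04279 × 31.0) = 1 − e^(−3.979) = 1 − 0.01870 ≈ 0.981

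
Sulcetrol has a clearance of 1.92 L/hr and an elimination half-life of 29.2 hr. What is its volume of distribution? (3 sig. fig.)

k = ln 2 / t½ = ln 2 / 29.2 = 0.02374 hr⁻¹
V = CL / k = 1.92 / 0.02374 ≈ 80.9 L

80.9 L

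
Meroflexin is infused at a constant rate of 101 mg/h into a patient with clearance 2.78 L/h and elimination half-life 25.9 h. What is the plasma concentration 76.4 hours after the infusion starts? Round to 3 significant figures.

31.6 mg/L

Css = rate / CL = 101 / 2.78 = 36.33 mg/L
k = ln 2 / 25.9 = 0.02676 h⁻¹
C(t) = Css (1 − e^(−kt)) = 36.33 × (1 − e^(−2.045)) = 36.33 × 0.8706 ≈ 31.6 mg/L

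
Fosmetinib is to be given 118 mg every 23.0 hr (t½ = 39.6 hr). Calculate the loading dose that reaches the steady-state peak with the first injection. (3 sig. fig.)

356 mg

k = ln 2 / 39.6 = 0.01750 hr⁻¹
Accumulation ratio R = 1 / (1 − e^(−kτ)) = 1 / (1 − e^(−0.01750×23.0)) = 1 / (1 − 0.6686) = 3.017
Loading dose = maintenance dose × R = 118 × 3.017 ≈ 356 mg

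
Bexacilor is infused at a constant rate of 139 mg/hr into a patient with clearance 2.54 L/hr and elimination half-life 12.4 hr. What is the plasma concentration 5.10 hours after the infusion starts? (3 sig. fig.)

Css = rate / CL = 139 / 2.54 = 54.72 µg/mL
k = ln 2 / 12.4 = 0.05590 hr⁻¹
C(t) = Css (1 − e^(−kt)) = 54.72 × (1 − e^(−0.2851)) = 54.72 × 0.2480 ≈ 13.6 µg/mL

13.6 µg/mL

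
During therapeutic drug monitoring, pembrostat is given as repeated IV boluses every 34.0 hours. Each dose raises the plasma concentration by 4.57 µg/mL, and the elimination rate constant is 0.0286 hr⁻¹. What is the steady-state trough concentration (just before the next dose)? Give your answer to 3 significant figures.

2.78 µg/mL

Fraction remaining after one interval: e^(−kτ) = e^(−0.02860 × 34.0) = 0.3782
R = 1 / (1 − 0.3782) = 1.608
Css,max = 4.57 × 1.608 = 7.349 µg/mL
Css,min = Css,max × e^(−kτ) = 7.349 × 0.3782 ≈ 2.78 µg/mL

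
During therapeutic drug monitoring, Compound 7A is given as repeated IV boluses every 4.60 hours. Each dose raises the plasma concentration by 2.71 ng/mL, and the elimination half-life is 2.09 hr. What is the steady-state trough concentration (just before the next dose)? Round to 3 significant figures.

k = ln 2 / 2.09 = 0.3316 hr⁻¹
Fraction remaining after one interval: e^(−kτ) = e^(−0.3316 × 4.60) = 0.2175
R = 1 / (1 − 0.2175) = 1.278
Css,max = 2.71 × 1.278 = 3.463 ng/mL
Css,min = Css,max × e^(−kτ) = 3.463 × 0.2175 ≈ 0.753 ng/mL

0.753 ng/mL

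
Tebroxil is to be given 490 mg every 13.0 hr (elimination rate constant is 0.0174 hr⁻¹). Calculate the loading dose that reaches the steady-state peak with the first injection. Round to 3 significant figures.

2420 mg

Accumulation ratio R = 1 / (1 − e^(−kτ)) = 1 / (1 − e^(−0.01740×13.0)) = 1 / (1 − 0.7976) = 4.940
Loading dose = maintenance dose × R = 490 × 4.940 ≈ 2420 mg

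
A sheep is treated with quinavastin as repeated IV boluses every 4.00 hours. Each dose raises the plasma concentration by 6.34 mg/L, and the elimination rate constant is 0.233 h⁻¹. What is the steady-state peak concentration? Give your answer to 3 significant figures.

10.5 mg/L

Fraction remaining after one interval: e^(−kτ) = e^(−0.2330 × 4.00) = 0.3938
R = 1 / (1 − 0.3938) = 1.650
Css,max = 6.34 × 1.650 ≈ 10.5 mg/L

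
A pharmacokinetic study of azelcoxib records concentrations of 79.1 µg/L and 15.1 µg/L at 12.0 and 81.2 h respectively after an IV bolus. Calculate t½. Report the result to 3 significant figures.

29.0 hours

k = ln(C₁/C₂) / (t₂ − t₁) = ln(79.1/15.1) / (81.2 − 12.0)
  = 1.656 / 69.20 = 0.02393 h⁻¹
t½ = ln 2 / k = ln 2 / 0.02393 ≈ 29.0 hours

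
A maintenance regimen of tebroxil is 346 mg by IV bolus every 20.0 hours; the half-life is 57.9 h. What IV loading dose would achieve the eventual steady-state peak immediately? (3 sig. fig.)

k = ln 2 / 57.9 = 0.01197 h⁻¹
Accumulation ratio R = 1 / (1 − e^(−kτ)) = 1 / (1 − e^(−0.01197×20.0)) = 1 / (1 − 0.7871) = 4.697
Loading dose = maintenance dose × R = 346 × 4.697 ≈ 1630 mg

1630 mg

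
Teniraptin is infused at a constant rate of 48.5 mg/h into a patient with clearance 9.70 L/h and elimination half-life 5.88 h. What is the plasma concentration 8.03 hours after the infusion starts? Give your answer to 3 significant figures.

Css = rate / CL = 48.5 / 9.70 = 5.000 µg/mL
k = ln 2 / 5.88 = 0.1179 h⁻¹
C(t) = Css (1 − e^(−kt)) = 5.000 × (1 − e^(−0.9466)) = 5.000 × 0.6119 ≈ 3.06 µg/mL

3.06 µg/mL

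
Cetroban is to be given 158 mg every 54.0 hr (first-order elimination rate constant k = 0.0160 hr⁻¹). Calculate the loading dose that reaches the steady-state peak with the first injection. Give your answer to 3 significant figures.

273 mg

Accumulation ratio R = 1 / (1 − e^(−kτ)) = 1 / (1 − e^(−0.01600×54.0)) = 1 / (1 − 0.4215) = 1.729
Loading dose = maintenance dose × R = 158 × 1.729 ≈ 273 mg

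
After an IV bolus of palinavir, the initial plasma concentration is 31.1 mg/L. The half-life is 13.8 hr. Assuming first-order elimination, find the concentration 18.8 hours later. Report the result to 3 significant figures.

k = ln 2 / 13.8 = 0.05023 hr⁻¹
C(t) = C₀ e^(−kt) = 31.1 × e^(−0.05023 × 18.8) = 31.1 × e^(−0.9443) = 31.1 × 0.3890 ≈ 12.1 mg/L

12.1 mg/L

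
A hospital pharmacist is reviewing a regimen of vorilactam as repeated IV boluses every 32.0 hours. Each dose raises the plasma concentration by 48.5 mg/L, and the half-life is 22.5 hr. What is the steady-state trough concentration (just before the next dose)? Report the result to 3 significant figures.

k = ln 2 / 22.5 = 0.03081 hr⁻¹
Fraction remaining after one interval: e^(−kτ) = e^(−0.03081 × 32.0) = 0.3731
R = 1 / (1 − 0.3731) = 1.595
Css,max = 48.5 × 1.595 = 77.37 mg/L
Css,min = Css,max × e^(−kτ) = 77.37 × 0.3731 ≈ 28.9 mg/L

28.9 mg/L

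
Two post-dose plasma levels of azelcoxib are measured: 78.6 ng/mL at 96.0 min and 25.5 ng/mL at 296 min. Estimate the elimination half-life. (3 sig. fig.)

123 minutes

k = ln(C₁/C₂) / (t₂ − t₁) = ln(78.6/25.5) / (296 − 96.0)
  = 1.126 / 200.0 = 0.005628 min⁻¹
t½ = ln 2 / k = ln 2 / 0.005628 ≈ 123 minutes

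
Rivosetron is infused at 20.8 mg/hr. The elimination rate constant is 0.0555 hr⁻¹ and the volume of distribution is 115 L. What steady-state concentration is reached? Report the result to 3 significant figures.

CL = k · V = 0.0555 × 115 = 6.383 L/hr
Css = rate / CL = 20.8 / 6.383 ≈ 3.26 mg/L

3.26 mg/L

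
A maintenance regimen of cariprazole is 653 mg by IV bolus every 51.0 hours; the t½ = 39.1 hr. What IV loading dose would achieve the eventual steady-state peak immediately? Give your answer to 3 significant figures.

1100 mg

k = ln 2 / 39.1 = 0.01773 hr⁻¹
Accumulation ratio R = 1 / (1 − e^(−kτ)) = 1 / (1 − e^(−0.01773×51.0)) = 1 / (1 − 0.4049) = 1.680
Loading dose = maintenance dose × R = 653 × 1.680 ≈ 1100 mg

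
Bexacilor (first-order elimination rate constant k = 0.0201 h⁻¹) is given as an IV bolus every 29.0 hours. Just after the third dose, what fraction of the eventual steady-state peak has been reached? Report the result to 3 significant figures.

0.826

f_n = 1 − e^(−nkτ) = 1 − e^(−3 × 0.02010 × 29.0) = 1 − e^(−1.749) = 1 − 0.1740 ≈ 0.826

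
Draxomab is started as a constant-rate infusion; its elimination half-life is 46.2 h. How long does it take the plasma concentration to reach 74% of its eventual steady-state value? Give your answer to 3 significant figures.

89.8 hours

k = ln 2 / 46.2 = 0.01500 h⁻¹
f = 1 − e^(−kt)  ⇒  t = −ln(1 − f) / k
t = −ln(1 − 0.74) / 0.01500 = 1.347 / 0.01500 ≈ 89.8 hours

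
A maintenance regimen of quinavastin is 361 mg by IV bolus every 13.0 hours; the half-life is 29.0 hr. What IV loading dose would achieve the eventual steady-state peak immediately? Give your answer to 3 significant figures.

1350 mg

k = ln 2 / 29.0 = 0.02390 hr⁻¹
Accumulation ratio R = 1 / (1 − e^(−kτ)) = 1 / (1 − e^(−0.02390×13.0)) = 1 / (1 − 0.7329) = 3.744
Loading dose = maintenance dose × R = 361 × 3.744 ≈ 1350 mg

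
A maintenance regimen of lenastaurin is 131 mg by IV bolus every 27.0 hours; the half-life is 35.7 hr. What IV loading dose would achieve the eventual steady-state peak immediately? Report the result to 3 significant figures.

321 mg

k = ln 2 / 35.7 = 0.01942 hr⁻¹
Accumulation ratio R = 1 / (1 − e^(−kτ)) = 1 / (1 − e^(−0.01942×27.0)) = 1 / (1 − 0.5920) = 2.451
Loading dose = maintenance dose × R = 131 × 2.451 ≈ 321 mg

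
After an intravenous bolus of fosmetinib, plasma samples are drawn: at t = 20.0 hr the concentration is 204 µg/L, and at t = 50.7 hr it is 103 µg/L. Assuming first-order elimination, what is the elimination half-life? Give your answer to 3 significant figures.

31.1 hours

k = ln(C₁/C₂) / (t₂ − t₁) = ln(204/103) / (50.7 − 20.0)
  = 0.6834 / 30.70 = 0.02226 hr⁻¹
t½ = ln 2 / k = ln 2 / 0.02226 ≈ 31.1 hours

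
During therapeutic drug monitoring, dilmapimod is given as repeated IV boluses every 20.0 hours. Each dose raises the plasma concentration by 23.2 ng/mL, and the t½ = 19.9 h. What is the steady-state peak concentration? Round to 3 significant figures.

46.2 ng/mL

k = ln 2 / 19.9 = 0.03483 h⁻¹
Fraction remaining after one interval: e^(−kτ) = e^(−0.03483 × 20.0) = 0.4983
R = 1 / (1 − 0.4983) = 1.993
Css,max = 23.2 × 1.993 ≈ 46.2 ng/mL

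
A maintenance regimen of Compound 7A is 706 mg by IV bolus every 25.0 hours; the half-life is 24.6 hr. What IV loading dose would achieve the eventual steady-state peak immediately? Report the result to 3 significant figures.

k = ln 2 / 24.6 = 0.02818 hr⁻¹
Accumulation ratio R = 1 / (1 − e^(−kτ)) = 1 / (1 − e^(−0.02818×25.0)) = 1 / (1 − 0.4944) = 1.978
Loading dose = maintenance dose × R = 706 × 1.978 ≈ 1400 mg

1400 mg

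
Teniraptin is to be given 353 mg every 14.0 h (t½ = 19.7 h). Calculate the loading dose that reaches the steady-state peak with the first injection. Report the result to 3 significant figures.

908 mg

k = ln 2 / 19.7 = 0.03519 h⁻¹
Accumulation ratio R = 1 / (1 − e^(−kτ)) = 1 / (1 − e^(−0.03519×14.0)) = 1 / (1 − 0.6110) = 2.571
Loading dose = maintenance dose × R = 353 × 2.571 ≈ 908 mg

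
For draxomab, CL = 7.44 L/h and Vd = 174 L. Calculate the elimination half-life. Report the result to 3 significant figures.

k = CL / V = 7.44 / 174 = 0.04276 h⁻¹
t½ = ln 2 / k = ln 2 / 0.04276 ≈ 16.2 hours

16.2 hours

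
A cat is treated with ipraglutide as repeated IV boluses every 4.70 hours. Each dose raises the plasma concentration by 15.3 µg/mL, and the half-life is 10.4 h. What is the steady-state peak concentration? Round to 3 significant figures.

k = ln 2 / 10.4 = 0.06665 h⁻¹
Fraction remaining after one interval: e^(−kτ) = e^(−0.06665 × 4.70) = 0.7311
R = 1 / (1 − 0.7311) = 3.718
Css,max = 15.3 × 3.718 ≈ 56.9 µg/mL

56.9 µg/mL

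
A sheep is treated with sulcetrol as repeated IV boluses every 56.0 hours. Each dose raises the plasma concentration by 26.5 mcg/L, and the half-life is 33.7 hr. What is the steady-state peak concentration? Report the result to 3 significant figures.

k = ln 2 / 33.7 = 0.02057 hr⁻¹
Fraction remaining after one interval: e^(−kτ) = e^(−0.02057 × 56.0) = 0.3161
R = 1 / (1 − 0.3161) = 1.462
Css,max = 26.5 × 1.462 ≈ 38.7 mcg/L

38.7 mcg/L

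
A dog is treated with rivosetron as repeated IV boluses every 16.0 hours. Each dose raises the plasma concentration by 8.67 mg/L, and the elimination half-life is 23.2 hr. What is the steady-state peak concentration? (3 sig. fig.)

k = ln 2 / 23.2 = 0.02988 hr⁻¹
Fraction remaining after one interval: e^(−kτ) = e^(−0.02988 × 16.0) = 0.6200
R = 1 / (1 − 0.6200) = 2.632
Css,max = 8.67 × 2.632 ≈ 22.8 mg/L

22.8 mg/L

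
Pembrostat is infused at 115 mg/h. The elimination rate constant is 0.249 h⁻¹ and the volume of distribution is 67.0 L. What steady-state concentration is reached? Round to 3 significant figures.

6.89 µg/mL

CL = k · V = 0.249 × 67.0 = 16.68 L/h
Css = rate / CL = 115 / 16.68 ≈ 6.89 µg/mL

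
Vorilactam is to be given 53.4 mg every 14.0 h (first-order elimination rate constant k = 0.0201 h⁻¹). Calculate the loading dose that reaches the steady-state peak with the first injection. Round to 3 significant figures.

Accumulation ratio R = 1 / (1 − e^(−kτ)) = 1 / (1 − e^(−0.02010×14.0)) = 1 / (1 − 0.7547) = 4.077
Loading dose = maintenance dose × R = 53.4 × 4.077 ≈ 218 mg

218 mg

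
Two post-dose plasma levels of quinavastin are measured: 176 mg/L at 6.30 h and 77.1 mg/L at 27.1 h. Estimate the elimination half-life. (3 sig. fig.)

k = ln(C₁/C₂) / (t₂ − t₁) = ln(176/77.1) / (27.1 − 6.30)
  = 0.8254 / 20.80 = 0.03968 h⁻¹
t½ = ln 2 / k = ln 2 / 0.03968 ≈ 17.5 hours

17.5 hours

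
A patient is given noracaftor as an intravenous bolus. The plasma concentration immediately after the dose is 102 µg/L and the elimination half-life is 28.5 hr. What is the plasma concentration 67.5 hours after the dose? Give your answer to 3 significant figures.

19.8 µg/L

k = ln 2 / 28.5 = 0.02432 hr⁻¹
67.5 hr is 2.368 half-lives, so C = 102 × (1/2)^2.368 = 102 × 0.1937 ≈ 19.8 µg/L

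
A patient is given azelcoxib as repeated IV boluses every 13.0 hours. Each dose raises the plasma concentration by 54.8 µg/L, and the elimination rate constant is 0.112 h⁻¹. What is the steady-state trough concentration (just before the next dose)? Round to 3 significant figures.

16.7 µg/L

Fraction remaining after one interval: e^(−kτ) = e^(−0.1120 × 13.0) = 0.2332
R = 1 / (1 − 0.2332) = 1.304
Css,max = 54.8 × 1.304 = 71.46 µg/L
Css,min = Css,max × e^(−kτ) = 71.46 × 0.2332 ≈ 16.7 µg/L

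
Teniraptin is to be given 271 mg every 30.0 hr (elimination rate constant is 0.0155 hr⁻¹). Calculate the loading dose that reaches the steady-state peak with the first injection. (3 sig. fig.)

Accumulation ratio R = 1 / (1 − e^(−kτ)) = 1 / (1 − e^(−0.01550×30.0)) = 1 / (1 − 0.6281) = 2.689
Loading dose = maintenance dose × R = 271 × 2.689 ≈ 729 mg

729 mg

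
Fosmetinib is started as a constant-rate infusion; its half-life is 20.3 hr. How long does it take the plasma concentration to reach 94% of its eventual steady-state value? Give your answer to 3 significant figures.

k = ln 2 / 20.3 = 0.03415 hr⁻¹
f = 1 − e^(−kt)  ⇒  t = −ln(1 − f) / k
t = −ln(1 − 0.94) / 0.03415 = 2.813 / 0.03415 ≈ 82.4 hours

82.4 hours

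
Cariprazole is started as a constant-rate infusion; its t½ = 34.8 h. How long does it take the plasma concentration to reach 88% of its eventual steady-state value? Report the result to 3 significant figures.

k = ln 2 / 34.8 = 0.01992 h⁻¹
f = 1 − e^(−kt)  ⇒  t = −ln(1 − f) / k
t = −ln(1 − 0.88) / 0.01992 = 2.120 / 0.01992 ≈ 106 hours

106 hours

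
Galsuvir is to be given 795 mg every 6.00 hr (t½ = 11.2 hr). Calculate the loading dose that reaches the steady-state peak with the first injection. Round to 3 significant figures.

2560 mg

k = ln 2 / 11.2 = 0.06189 hr⁻¹
Accumulation ratio R = 1 / (1 − e^(−kτ)) = 1 / (1 − e^(−0.06189×6.00)) = 1 / (1 − 0.6898) = 3.224
Loading dose = maintenance dose × R = 795 × 3.224 ≈ 2560 mg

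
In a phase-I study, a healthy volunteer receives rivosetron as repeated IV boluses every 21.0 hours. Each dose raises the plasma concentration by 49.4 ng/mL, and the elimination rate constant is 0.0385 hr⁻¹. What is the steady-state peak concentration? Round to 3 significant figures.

89.1 ng/mL

Fraction remaining after one interval: e^(−kτ) = e^(−0.03850 × 21.0) = 0.4455
R = 1 / (1 − 0.4455) = 1.804
Css,max = 49.4 × 1.804 ≈ 89.1 ng/mL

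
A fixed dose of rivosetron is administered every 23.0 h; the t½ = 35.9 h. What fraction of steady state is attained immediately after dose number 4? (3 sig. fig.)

0.831

k = ln 2 / 35.9 = 0.01931 h⁻¹
f_n = 1 − e^(−nkτ) = 1 − e^(−4 × 0.01931 × 23.0) = 1 − e^(−1.776) = 1 − 0.1693 ≈ 0.831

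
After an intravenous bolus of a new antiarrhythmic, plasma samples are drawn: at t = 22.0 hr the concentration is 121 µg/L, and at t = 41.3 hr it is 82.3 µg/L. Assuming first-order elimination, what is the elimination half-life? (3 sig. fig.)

34.7 hours

k = ln(C₁/C₂) / (t₂ − t₁) = ln(121/82.3) / (41.3 − 22.0)
  = 0.3854 / 19.30 = 0.01997 hr⁻¹
t½ = ln 2 / k = ln 2 / 0.01997 ≈ 34.7 hours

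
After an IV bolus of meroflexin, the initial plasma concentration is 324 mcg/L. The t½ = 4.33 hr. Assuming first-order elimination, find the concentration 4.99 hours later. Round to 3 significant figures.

146 mcg/L

k = ln 2 / 4.33 = 0.1601 hr⁻¹
4.99 hr is 1.152 half-lives, so C = 324 × (1/2)^1.152 = 324 × 0.4499 ≈ 146 mcg/L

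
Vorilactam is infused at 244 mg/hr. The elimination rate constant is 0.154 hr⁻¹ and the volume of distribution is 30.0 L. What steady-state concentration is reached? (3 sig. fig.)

CL = k · V = 0.154 × 30.0 = 4.620 L/hr
Css = rate / CL = 244 / 4.620 ≈ 52.8 µg/mL

52.8 µg/mL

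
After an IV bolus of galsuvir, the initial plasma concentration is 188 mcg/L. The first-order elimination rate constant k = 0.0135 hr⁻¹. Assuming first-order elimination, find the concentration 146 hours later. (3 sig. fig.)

26.2 mcg/L

C(t) = C₀ e^(−kt) = 188 × e^(−0.01350 × 146) = 188 × e^(−1.971) = 188 × 0.1393 ≈ 26.2 mcg/L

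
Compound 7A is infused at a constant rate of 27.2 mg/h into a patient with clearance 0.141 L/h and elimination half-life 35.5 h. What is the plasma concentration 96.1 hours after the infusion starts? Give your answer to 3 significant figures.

Css = rate / CL = 27.2 / 0.141 = 192.9 mg/L
k = ln 2 / 35.5 = 0.01953 h⁻¹
C(t) = Css (1 − e^(−kt)) = 192.9 × (1 − e^(−1.876)) = 192.9 × 0.8469 ≈ 163 mg/L

163 mg/L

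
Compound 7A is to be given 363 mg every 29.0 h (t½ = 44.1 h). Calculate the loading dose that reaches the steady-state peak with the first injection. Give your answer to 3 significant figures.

992 mg

k = ln 2 / 44.1 = 0.01572 h⁻¹
Accumulation ratio R = 1 / (1 − e^(−kτ)) = 1 / (1 − e^(−0.01572×29.0)) = 1 / (1 − 0.6339) = 2.732
Loading dose = maintenance dose × R = 363 × 2.732 ≈ 992 mg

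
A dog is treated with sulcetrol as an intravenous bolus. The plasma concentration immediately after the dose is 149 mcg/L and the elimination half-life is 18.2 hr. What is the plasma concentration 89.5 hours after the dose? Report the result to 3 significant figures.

4.93 mcg/L

k = ln 2 / 18.2 = 0.03809 hr⁻¹
89.5 hr is 4.918 half-lives, so C = 149 × (1/2)^4.918 = 149 × 0.03309 ≈ 4.93 mcg/L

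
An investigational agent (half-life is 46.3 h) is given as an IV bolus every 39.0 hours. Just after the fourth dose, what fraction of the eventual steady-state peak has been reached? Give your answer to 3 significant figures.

0.903

k = ln 2 / 46.3 = 0.01497 h⁻¹
f_n = 1 − e^(−nkτ) = 1 − e^(−4 × 0.01497 × 39.0) = 1 − e^(−2.335) = 1 − 0.09677 ≈ 0.903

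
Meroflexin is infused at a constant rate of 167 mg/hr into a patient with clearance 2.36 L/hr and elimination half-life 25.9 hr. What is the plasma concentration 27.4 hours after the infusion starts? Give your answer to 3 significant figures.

36.8 mg/L

Css = rate / CL = 167 / 2.36 = 70.76 mg/L
k = ln 2 / 25.9 = 0.02676 hr⁻¹
C(t) = Css (1 − e^(−kt)) = 70.76 × (1 − e^(−0.7333)) = 70.76 × 0.5197 ≈ 36.8 mg/L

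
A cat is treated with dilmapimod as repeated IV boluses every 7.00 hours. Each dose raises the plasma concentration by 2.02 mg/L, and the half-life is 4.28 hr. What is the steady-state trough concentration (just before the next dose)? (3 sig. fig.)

0.959 mg/L

k = ln 2 / 4.28 = 0.1620 hr⁻¹
Fraction remaining after one interval: e^(−kτ) = e^(−0.1620 × 7.00) = 0.3219
R = 1 / (1 − 0.3219) = 1.475
Css,max = 2.02 × 1.475 = 2.979 mg/L
Css,min = Css,max × e^(−kτ) = 2.979 × 0.3219 ≈ 0.959 mg/L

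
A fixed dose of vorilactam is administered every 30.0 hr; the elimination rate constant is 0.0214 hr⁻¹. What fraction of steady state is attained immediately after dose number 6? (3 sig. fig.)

0.979

f_n = 1 − e^(−nkτ) = 1 − e^(−6 × 0.02140 × 30.0) = 1 − e^(−3.852) = 1 − 0.02124 ≈ 0.979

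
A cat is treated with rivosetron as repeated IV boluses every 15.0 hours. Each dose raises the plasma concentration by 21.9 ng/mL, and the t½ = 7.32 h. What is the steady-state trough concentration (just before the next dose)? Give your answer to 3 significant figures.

k = ln 2 / 7.32 = 0.09469 h⁻¹
Fraction remaining after one interval: e^(−kτ) = e^(−0.09469 × 15.0) = 0.2416
R = 1 / (1 − 0.2416) = 1.319
Css,max = 21.9 × 1.319 = 28.88 ng/mL
Css,min = Css,max × e^(−kτ) = 28.88 × 0.2416 ≈ 6.98 ng/mL

6.98 ng/mL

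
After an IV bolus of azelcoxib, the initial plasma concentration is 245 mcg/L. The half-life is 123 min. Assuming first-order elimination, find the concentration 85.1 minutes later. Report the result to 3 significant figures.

k = ln 2 / 123 = 0.005635 min⁻¹
C(t) = C₀ e^(−kt) = 245 × e^(−0.005635 × 85.1) = 245 × e^(−0.4796) = 245 × 0.6191 ≈ 152 mcg/L

152 mcg/L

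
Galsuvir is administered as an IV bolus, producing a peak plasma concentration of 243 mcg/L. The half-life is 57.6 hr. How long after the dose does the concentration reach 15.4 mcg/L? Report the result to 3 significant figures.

k = ln 2 / 57.6 = 0.01203 hr⁻¹
C(t) = C₀ e^(−kt)  ⇒  t = ln(C₀/C) / k
t = ln(243/15.4) / 0.01203 = 2.759 / 0.01203 ≈ 229 hours

229 hours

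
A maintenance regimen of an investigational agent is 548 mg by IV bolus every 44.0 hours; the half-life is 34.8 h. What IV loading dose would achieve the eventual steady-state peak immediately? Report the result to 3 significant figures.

k = ln 2 / 34.8 = 0.01992 h⁻¹
Accumulation ratio R = 1 / (1 − e^(−kτ)) = 1 / (1 − e^(−0.01992×44.0)) = 1 / (1 − 0.4163) = 1.713
Loading dose = maintenance dose × R = 548 × 1.713 ≈ 939 mg

939 mg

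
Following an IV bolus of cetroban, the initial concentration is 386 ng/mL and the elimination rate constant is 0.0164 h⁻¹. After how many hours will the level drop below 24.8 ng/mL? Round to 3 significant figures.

C(t) = C₀ e^(−kt)  ⇒  t = ln(C₀/C) / k
t = ln(386/24.8) / 0.01640 = 2.745 / 0.01640 ≈ 167 hours

167 hours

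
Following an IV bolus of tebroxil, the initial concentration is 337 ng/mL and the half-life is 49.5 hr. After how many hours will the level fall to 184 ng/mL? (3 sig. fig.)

k = ln 2 / 49.5 = 0.01400 hr⁻¹
C(t) = C₀ e^(−kt)  ⇒  t = ln(C₀/C) / k
t = ln(337/184) / 0.01400 = 0.6051 / 0.01400 ≈ 43.2 hours

43.2 hours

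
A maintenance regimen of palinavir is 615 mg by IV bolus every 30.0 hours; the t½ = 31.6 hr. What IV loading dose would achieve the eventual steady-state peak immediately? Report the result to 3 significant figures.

k = ln 2 / 31.6 = 0.02194 hr⁻¹
Accumulation ratio R = 1 / (1 − e^(−kτ)) = 1 / (1 − e^(−0.02194×30.0)) = 1 / (1 − 0.5179) = 2.074
Loading dose = maintenance dose × R = 615 × 2.074 ≈ 1280 mg

1280 mg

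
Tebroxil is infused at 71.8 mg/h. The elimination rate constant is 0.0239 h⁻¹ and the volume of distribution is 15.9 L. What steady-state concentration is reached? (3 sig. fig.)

CL = k · V = 0.0239 × 15.9 = 0.3800 L/h
Css = rate / CL = 71.8 / 0.3800 ≈ 189 mg/L

189 mg/L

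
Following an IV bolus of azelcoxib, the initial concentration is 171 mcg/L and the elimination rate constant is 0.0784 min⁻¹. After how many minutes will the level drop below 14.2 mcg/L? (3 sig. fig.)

C(t) = C₀ e^(−kt)  ⇒  t = ln(C₀/C) / k
t = ln(171/14.2) / 0.07840 = 2.488 / 0.07840 ≈ 31.7 minutes

31.7 minutes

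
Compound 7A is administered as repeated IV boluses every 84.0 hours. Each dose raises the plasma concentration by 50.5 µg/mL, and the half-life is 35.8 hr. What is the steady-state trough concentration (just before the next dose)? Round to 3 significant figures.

k = ln 2 / 35.8 = 0.01936 hr⁻¹
Fraction remaining after one interval: e^(−kτ) = e^(−0.01936 × 84.0) = 0.1966
R = 1 / (1 − 0.1966) = 1.245
Css,max = 50.5 × 1.245 = 62.86 µg/mL
Css,min = Css,max × e^(−kτ) = 62.86 × 0.1966 ≈ 12.4 µg/mL

12.4 µg/mL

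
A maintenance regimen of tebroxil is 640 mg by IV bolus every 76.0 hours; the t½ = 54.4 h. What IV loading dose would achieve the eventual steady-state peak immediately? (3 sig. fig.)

1030 mg

k = ln 2 / 54.4 = 0.01274 h⁻¹
Accumulation ratio R = 1 / (1 − e^(−kτ)) = 1 / (1 − e^(−0.01274×76.0)) = 1 / (1 − 0.3797) = 1.612
Loading dose = maintenance dose × R = 640 × 1.612 ≈ 1030 mg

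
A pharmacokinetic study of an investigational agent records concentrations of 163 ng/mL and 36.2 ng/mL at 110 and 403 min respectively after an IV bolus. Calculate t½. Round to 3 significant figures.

k = ln(C₁/C₂) / (t₂ − t₁) = ln(163/36.2) / (403 − 110)
  = 1.505 / 293.0 = 0.005135 min⁻¹
t½ = ln 2 / k = ln 2 / 0.005135 ≈ 135 minutes

135 minutes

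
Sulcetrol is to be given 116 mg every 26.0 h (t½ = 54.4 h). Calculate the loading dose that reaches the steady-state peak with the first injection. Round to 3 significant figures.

411 mg

k = ln 2 / 54.4 = 0.01274 h⁻¹
Accumulation ratio R = 1 / (1 − e^(−kτ)) = 1 / (1 − e^(−0.01274×26.0)) = 1 / (1 − 0.7180) = 3.546
Loading dose = maintenance dose × R = 116 × 3.546 ≈ 411 mg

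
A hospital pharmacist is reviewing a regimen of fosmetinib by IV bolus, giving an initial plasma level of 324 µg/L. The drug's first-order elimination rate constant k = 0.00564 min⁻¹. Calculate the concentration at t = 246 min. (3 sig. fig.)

C(t) = C₀ e^(−kt) = 324 × e^(−0.005640 × 246) = 324 × e^(−1.387) = 324 × 0.2497 ≈ 80.9 µg/L

80.9 µg/L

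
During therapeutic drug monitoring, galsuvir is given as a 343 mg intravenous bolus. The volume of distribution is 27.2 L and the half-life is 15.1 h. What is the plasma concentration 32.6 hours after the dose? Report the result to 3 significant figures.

2.82 mg/L

C₀ = dose / V = 343 / 27.2 = 12.61 mg/L
k = ln 2 / 15.1 = 0.04590 h⁻¹
C(t) = C₀ e^(−kt) = 12.61 × e^(−0.04590 × 32.6) = 12.61 × e^(−1.496) = 12.61 × 0.2239 ≈ 2.82 mg/L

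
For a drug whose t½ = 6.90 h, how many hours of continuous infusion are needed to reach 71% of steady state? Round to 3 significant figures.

k = ln 2 / 6.90 = 0.1005 h⁻¹
f = 1 − e^(−kt)  ⇒  t = −ln(1 − f) / k
t = −ln(1 − 0.71) / 0.1005 = 1.238 / 0.1005 ≈ 12.3 hours

12.3 hours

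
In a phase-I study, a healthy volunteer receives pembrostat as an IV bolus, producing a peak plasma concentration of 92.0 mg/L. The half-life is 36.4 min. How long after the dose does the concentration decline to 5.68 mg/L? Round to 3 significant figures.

k = ln 2 / 36.4 = 0.01904 min⁻¹
C(t) = C₀ e^(−kt)  ⇒  t = ln(C₀/C) / k
t = ln(92.0/5.68) / 0.01904 = 2.785 / 0.01904 ≈ 146 minutes

146 minutes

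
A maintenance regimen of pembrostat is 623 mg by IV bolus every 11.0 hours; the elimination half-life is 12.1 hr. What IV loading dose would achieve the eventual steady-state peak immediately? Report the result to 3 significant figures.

k = ln 2 / 12.1 = 0.05728 hr⁻¹
Accumulation ratio R = 1 / (1 − e^(−kτ)) = 1 / (1 − e^(−0.05728×11.0)) = 1 / (1 − 0.5325) = 2.139
Loading dose = maintenance dose × R = 623 × 2.139 ≈ 1330 mg

1330 mg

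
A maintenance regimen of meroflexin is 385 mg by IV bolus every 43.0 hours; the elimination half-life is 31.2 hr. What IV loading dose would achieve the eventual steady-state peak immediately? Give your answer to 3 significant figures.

k = ln 2 / 31.2 = 0.02222 hr⁻¹
Accumulation ratio R = 1 / (1 − e^(−kτ)) = 1 / (1 − e^(−0.02222×43.0)) = 1 / (1 − 0.3847) = 1.625
Loading dose = maintenance dose × R = 385 × 1.625 ≈ 626 mg

626 mg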